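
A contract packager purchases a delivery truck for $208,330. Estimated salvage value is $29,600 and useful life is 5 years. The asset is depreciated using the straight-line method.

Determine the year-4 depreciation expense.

Depreciable base = $208,330 − $29,600 = $178,730.
Annual expense = $178,730 / 5 = $35,746.

$35,746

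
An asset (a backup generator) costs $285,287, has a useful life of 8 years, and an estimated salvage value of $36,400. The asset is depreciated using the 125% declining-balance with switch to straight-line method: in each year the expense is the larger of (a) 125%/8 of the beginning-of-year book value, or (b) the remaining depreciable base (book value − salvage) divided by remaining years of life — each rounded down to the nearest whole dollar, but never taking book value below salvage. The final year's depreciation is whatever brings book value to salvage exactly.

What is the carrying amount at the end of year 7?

$63,394

Depreciable base = $285,287 − $36,400 = $248,887.
Year 1: DB = ⌊$285,287 × 125%/8⌋ = $44,576; SL = ⌊$248,887/8⌋ = $31,110 → take DB $44,576. Book value $240,711.
Year 2: DB = ⌊$240,711 × 125%/8⌋ = $37,611; SL = ⌊$204,311/7⌋ = $29,187 → take DB $37,611. Book value $203,100.
Year 3: DB = ⌊$203,100 × 125%/8⌋ = $31,734; SL = ⌊$166,700/6⌋ = $27,783 → take DB $31,734. Book value $171,366.
Year 4: DB = ⌊$171,366 × 125%/8⌋ = $26,775; SL = ⌊$134,966/5⌋ = $26,993 → take SL $26,993. Book value $144,373.
Year 5: DB = ⌊$144,373 × 125%/8⌋ = $22,558; SL = ⌊$107,973/4⌋ = $26,993 → take SL $26,993. Book value $117,380.
Year 6: DB = ⌊$117,380 × 125%/8⌋ = $18,340; SL = ⌊$80,980/3⌋ = $26,993 → take SL $26,993. Book value $90,387.
Year 7: DB = ⌊$90,387 × 125%/8⌋ = $14,122; SL = ⌊$53,987/2⌋ = $26,993 → take SL $26,993. Book value $63,394.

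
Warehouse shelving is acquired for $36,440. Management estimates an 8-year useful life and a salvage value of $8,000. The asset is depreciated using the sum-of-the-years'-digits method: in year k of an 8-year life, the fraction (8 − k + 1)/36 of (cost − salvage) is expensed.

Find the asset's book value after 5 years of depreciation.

$12,740

Depreciable base = $36,440 − $8,000 = $28,440.
Sum of the years' digits = 8+7+6+5+4+3+2+1 = 36.
Year 1: $28,440 × 8/36 = $6,320. Book value $30,120.
Year 2: $28,440 × 7/36 = $5,530. Book value $24,590.
Year 3: $28,440 × 6/36 = $4,740. Book value $19,850.
Year 4: $28,440 × 5/36 = $3,950. Book value $15,900.
Year 5: $28,440 × 4/36 = $3,160. Book value $12,740.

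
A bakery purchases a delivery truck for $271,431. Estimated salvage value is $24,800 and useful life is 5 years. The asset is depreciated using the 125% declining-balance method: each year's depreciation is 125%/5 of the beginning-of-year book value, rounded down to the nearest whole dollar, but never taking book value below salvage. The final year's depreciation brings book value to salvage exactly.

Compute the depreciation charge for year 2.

Depreciable base = $271,431 − $24,800 = $246,631.
Year 1: ⌊$271,431 × 125%/5⌋ = $67,857. Book value $203,574.
Year 2: ⌊$203,574 × 125%/5⌋ = $50,893. Book value $152,681.

$50,893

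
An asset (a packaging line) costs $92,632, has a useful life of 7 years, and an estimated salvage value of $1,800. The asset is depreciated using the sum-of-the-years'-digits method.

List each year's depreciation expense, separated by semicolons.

$22,708; $19,464; $16,220; $12,976; $9,732; $6,488; $3,244

Depreciable base = $92,632 − $1,800 = $90,832.
Sum of the years' digits = 7+6+5+4+3+2+1 = 28.
Year 1: $90,832 × 7/28 = $22,708. Book value $69,924.
Year 2: $90,832 × 6/28 = $19,464. Book value $50,460.
Year 3: $90,832 × 5/28 = $16,220. Book value $34,240.
Year 4: $90,832 × 4/28 = $12,976. Book value $21,264.
Year 5: $90,832 × 3/28 = $9,732. Book value $11,532.
Year 6: $90,832 × 2/28 = $6,488. Book value $5,044.
Year 7: $90,832 × 1/28 = $3,244. Book value $1,800.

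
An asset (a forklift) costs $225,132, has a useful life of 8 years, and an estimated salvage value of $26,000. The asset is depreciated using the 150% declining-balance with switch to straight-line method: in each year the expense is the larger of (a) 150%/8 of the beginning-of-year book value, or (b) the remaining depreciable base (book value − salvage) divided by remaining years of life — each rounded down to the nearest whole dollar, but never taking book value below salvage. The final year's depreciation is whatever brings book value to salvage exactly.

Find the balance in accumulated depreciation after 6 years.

Depreciable base = $225,132 − $26,000 = $199,132.
Year 1: DB = ⌊$225,132 × 150%/8⌋ = $42,212; SL = ⌊$199,132/8⌋ = $24,891 → take DB $42,212. Book value $182,920.
Year 2: DB = ⌊$182,920 × 150%/8⌋ = $34,297; SL = ⌊$156,920/7⌋ = $22,417 → take DB $34,297. Book value $148,623.
Year 3: DB = ⌊$148,623 × 150%/8⌋ = $27,866; SL = ⌊$122,623/6⌋ = $20,437 → take DB $27,866. Book value $120,757.
Year 4: DB = ⌊$120,757 × 150%/8⌋ = $22,641; SL = ⌊$94,757/5⌋ = $18,951 → take DB $22,641. Book value $98,116.
Year 5: DB = ⌊$98,116 × 150%/8⌋ = $18,396; SL = ⌊$72,116/4⌋ = $18,029 → take DB $18,396. Book value $79,720.
Year 6: DB = ⌊$79,720 × 150%/8⌋ = $14,947; SL = ⌊$53,720/3⌋ = $17,906 → take SL $17,906. Book value $61,814.
Accumulated through year 6 = $225,132 − $61,814 = $163,318.

$163,318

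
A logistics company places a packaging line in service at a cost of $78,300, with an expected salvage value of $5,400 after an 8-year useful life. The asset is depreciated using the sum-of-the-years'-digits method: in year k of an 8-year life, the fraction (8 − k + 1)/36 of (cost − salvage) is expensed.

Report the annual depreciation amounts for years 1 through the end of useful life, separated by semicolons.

$16,200; $14,175; $12,150; $10,125; $8,100; $6,075; $4,050; $2,025

Depreciable base = $78,300 − $5,400 = $72,900.
Sum of the years' digits = 8+7+6+5+4+3+2+1 = 36.
Year 1: $72,900 × 8/36 = $16,200. Book value $62,100.
Year 2: $72,900 × 7/36 = $14,175. Book value $47,925.
Year 3: $72,900 × 6/36 = $12,150. Book value $35,775.
Year 4: $72,900 × 5/36 = $10,125. Book value $25,650.
Year 5: $72,900 × 4/36 = $8,100. Book value $17,550.
Year 6: $72,900 × 3/36 = $6,075. Book value $11,475.
Year 7: $72,900 × 2/36 = $4,050. Book value $7,425.
Year 8: $72,900 × 1/36 = $2,025. Book value $5,400.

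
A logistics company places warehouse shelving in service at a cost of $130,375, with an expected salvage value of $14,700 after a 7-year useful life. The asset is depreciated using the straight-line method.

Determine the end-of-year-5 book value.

$47,750

Depreciable base = $130,375 − $14,700 = $115,675.
Annual expense = $115,675 / 7 = $16,525.
End of year 1: book value $113,850.
End of year 2: book value $97,325.
End of year 3: book value $80,800.
End of year 4: book value $64,275.
End of year 5: book value $47,750.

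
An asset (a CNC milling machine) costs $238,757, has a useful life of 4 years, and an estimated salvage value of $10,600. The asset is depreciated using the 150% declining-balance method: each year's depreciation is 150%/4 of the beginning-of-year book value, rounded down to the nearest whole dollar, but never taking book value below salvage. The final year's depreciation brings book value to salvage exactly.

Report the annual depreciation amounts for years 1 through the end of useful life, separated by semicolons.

Depreciable base = $238,757 − $10,600 = $228,157.
Year 1: ⌊$238,757 × 150%/4⌋ = $89,533. Book value $149,224.
Year 2: ⌊$149,224 × 150%/4⌋ = $55,959. Book value $93,265.
Year 3: ⌊$93,265 × 150%/4⌋ = $34,974. Book value $58,291.
Year 4 (final): $58,291 − $10,600 = $47,691. Book value $10,600.

$89,533; $55,959; $34,974; $47,691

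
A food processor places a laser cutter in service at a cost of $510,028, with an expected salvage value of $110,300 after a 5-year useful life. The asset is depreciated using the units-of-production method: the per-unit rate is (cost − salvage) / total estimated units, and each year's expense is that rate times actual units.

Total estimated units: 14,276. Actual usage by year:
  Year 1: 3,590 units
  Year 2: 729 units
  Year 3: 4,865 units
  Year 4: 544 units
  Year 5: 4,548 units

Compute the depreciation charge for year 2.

Depreciable base = $510,028 − $110,300 = $399,728.
Rate = $399,728 / 14,276 units = $28 per unit.
Year 1: 3,590 × $28 = $100,520. Book value $409,508.
Year 2: 729 × $28 = $20,412. Book value $389,096.

$20,412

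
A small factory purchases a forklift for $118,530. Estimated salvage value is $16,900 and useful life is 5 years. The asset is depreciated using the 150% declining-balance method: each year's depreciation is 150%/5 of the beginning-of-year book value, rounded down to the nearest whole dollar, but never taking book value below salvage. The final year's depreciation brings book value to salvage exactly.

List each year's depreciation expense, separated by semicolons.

$35,559; $24,891; $17,424; $12,196; $11,560

Depreciable base = $118,530 − $16,900 = $101,630.
Year 1: ⌊$118,530 × 150%/5⌋ = $35,559. Book value $82,971.
Year 2: ⌊$82,971 × 150%/5⌋ = $24,891. Book value $58,080.
Year 3: ⌊$58,080 × 150%/5⌋ = $17,424. Book value $40,656.
Year 4: ⌊$40,656 × 150%/5⌋ = $12,196. Book value $28,460.
Year 5 (final): $28,460 − $16,900 = $11,560. Book value $16,900.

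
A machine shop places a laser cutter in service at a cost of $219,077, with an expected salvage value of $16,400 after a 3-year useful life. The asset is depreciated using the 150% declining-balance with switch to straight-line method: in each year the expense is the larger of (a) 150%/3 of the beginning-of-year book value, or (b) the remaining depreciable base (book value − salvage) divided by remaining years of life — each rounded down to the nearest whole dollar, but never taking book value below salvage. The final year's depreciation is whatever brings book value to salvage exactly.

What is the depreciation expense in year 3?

$38,370

Depreciable base = $219,077 − $16,400 = $202,677.
Year 1: DB = ⌊$219,077 × 150%/3⌋ = $109,538; SL = ⌊$202,677/3⌋ = $67,559 → take DB $109,538. Book value $109,539.
Year 2: DB = ⌊$109,539 × 150%/3⌋ = $54,769; SL = ⌊$93,139/2⌋ = $46,569 → take DB $54,769. Book value $54,770.
Year 3 (final): $54,770 − $16,400 = $38,370. Book value $16,400.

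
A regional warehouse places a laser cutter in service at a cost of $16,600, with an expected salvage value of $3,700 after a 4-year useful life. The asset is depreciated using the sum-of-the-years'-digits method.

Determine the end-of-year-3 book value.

Depreciable base = $16,600 − $3,700 = $12,900.
Sum of the years' digits = 4+3+2+1 = 10.
Year 1: $12,900 × 4/10 = $5,160. Book value $11,440.
Year 2: $12,900 × 3/10 = $3,870. Book value $7,570.
Year 3: $12,900 × 2/10 = $2,580. Book value $4,990.

$4,990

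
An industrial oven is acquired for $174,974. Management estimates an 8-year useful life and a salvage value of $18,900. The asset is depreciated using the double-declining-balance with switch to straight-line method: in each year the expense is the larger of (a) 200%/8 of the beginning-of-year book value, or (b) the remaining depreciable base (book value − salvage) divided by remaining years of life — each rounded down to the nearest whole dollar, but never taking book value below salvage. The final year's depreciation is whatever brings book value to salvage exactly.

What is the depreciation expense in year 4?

$18,454

Depreciable base = $174,974 − $18,900 = $156,074.
Year 1: DB = ⌊$174,974 × 200%/8⌋ = $43,743; SL = ⌊$156,074/8⌋ = $19,509 → take DB $43,743. Book value $131,231.
Year 2: DB = ⌊$131,231 × 200%/8⌋ = $32,807; SL = ⌊$112,331/7⌋ = $16,047 → take DB $32,807. Book value $98,424.
Year 3: DB = ⌊$98,424 × 200%/8⌋ = $24,606; SL = ⌊$79,524/6⌋ = $13,254 → take DB $24,606. Book value $73,818.
Year 4: DB = ⌊$73,818 × 200%/8⌋ = $18,454; SL = ⌊$54,918/5⌋ = $10,983 → take DB $18,454. Book value $55,364.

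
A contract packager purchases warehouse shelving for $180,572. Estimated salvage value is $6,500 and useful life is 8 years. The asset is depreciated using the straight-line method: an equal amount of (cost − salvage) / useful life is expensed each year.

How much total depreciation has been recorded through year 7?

Depreciable base = $180,572 − $6,500 = $174,072.
Annual expense = $174,072 / 8 = $21,759.
End of year 1: book value $158,813.
End of year 2: book value $137,054.
End of year 3: book value $115,295.
End of year 4: book value $93,536.
End of year 5: book value $71,777.
End of year 6: book value $50,018.
End of year 7: book value $28,259.
Accumulated through year 7 = $180,572 − $28,259 = $152,313.

$152,313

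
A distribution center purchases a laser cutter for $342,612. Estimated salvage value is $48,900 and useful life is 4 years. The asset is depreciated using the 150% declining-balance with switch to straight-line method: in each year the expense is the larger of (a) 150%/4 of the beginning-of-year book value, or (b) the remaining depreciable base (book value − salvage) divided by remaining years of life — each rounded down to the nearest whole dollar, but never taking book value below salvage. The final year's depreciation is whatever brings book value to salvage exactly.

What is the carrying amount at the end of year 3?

$83,647

Depreciable base = $342,612 − $48,900 = $293,712.
Year 1: DB = ⌊$342,612 × 150%/4⌋ = $128,479; SL = ⌊$293,712/4⌋ = $73,428 → take DB $128,479. Book value $214,133.
Year 2: DB = ⌊$214,133 × 150%/4⌋ = $80,299; SL = ⌊$165,233/3⌋ = $55,077 → take DB $80,299. Book value $133,834.
Year 3: DB = ⌊$133,834 × 150%/4⌋ = $50,187; SL = ⌊$84,934/2⌋ = $42,467 → take DB $50,187. Book value $83,647.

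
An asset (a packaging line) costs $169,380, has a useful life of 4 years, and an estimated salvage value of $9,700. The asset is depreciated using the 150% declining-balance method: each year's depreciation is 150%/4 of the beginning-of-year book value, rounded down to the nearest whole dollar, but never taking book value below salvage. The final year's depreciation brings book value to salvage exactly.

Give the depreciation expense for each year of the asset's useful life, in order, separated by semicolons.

Depreciable base = $169,380 − $9,700 = $159,680.
Year 1: ⌊$169,380 × 150%/4⌋ = $63,517. Book value $105,863.
Year 2: ⌊$105,863 × 150%/4⌋ = $39,698. Book value $66,165.
Year 3: ⌊$66,165 × 150%/4⌋ = $24,811. Book value $41,354.
Year 4 (final): $41,354 − $9,700 = $31,654. Book value $9,700.

$63,517; $39,698; $24,811; $31,654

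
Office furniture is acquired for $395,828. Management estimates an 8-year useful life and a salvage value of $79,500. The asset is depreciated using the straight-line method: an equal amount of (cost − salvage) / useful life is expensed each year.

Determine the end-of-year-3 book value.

Depreciable base = $395,828 − $79,500 = $316,328.
Annual expense = $316,328 / 8 = $39,541.
End of year 1: book value $356,287.
End of year 2: book value $316,746.
End of year 3: book value $277,205.

$277,205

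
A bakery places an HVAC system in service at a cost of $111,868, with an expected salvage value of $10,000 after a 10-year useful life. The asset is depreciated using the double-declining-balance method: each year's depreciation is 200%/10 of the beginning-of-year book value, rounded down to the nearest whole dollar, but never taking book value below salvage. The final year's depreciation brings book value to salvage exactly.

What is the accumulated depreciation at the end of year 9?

Depreciable base = $111,868 − $10,000 = $101,868.
Year 1: ⌊$111,868 × 200%/10⌋ = $22,373. Book value $89,495.
Year 2: ⌊$89,495 × 200%/10⌋ = $17,899. Book value $71,596.
Year 3: ⌊$71,596 × 200%/10⌋ = $14,319. Book value $57,277.
Year 4: ⌊$57,277 × 200%/10⌋ = $11,455. Book value $45,822.
Year 5: ⌊$45,822 × 200%/10⌋ = $9,164. Book value $36,658.
Year 6: ⌊$36,658 × 200%/10⌋ = $7,331. Book value $29,327.
Year 7: ⌊$29,327 × 200%/10⌋ = $5,865. Book value $23,462.
Year 8: ⌊$23,462 × 200%/10⌋ = $4,692. Book value $18,770.
Year 9: ⌊$18,770 × 200%/10⌋ = $3,754. Book value $15,016.
Accumulated through year 9 = $111,868 − $15,016 = $96,852.

$96,852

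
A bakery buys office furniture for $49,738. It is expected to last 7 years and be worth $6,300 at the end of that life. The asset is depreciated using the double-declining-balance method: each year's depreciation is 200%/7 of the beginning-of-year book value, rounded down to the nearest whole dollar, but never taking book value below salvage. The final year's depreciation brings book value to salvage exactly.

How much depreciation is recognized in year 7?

$308

Depreciable base = $49,738 − $6,300 = $43,438.
Year 1: ⌊$49,738 × 200%/7⌋ = $14,210. Book value $35,528.
Year 2: ⌊$35,528 × 200%/7⌋ = $10,150. Book value $25,378.
Year 3: ⌊$25,378 × 200%/7⌋ = $7,250. Book value $18,128.
Year 4: ⌊$18,128 × 200%/7⌋ = $5,179. Book value $12,949.
Year 5: ⌊$12,949 × 200%/7⌋ = $3,699. Book value $9,250.
Year 6: ⌊$9,250 × 200%/7⌋ = $2,642. Book value $6,608.
Year 7 (final): $6,608 − $6,300 = $308. Book value $6,300.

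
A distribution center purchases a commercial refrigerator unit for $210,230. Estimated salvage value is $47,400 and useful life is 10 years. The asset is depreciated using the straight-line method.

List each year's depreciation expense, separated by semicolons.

$16,283; $16,283; $16,283; $16,283; $16,283; $16,283; $16,283; $16,283; $16,283; $16,283

Depreciable base = $210,230 − $47,400 = $162,830.
Annual expense = $162,830 / 10 = $16,283.
End of year 1: book value $193,947.
End of year 2: book value $177,664.
End of year 3: book value $161,381.
End of year 4: book value $145,098.
End of year 5: book value $128,815.
End of year 6: book value $112,532.
End of year 7: book value $96,249.
End of year 8: book value $79,966.
End of year 9: book value $63,683.
End of year 10: book value $47,400.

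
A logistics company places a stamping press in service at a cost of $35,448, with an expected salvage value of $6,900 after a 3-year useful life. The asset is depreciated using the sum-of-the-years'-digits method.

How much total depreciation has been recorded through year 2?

$23,790

Depreciable base = $35,448 − $6,900 = $28,548.
Sum of the years' digits = 3+2+1 = 6.
Year 1: $28,548 × 3/6 = $14,274. Book value $21,174.
Year 2: $28,548 × 2/6 = $9,516. Book value $11,658.
Accumulated through year 2 = $35,448 − $11,658 = $23,790.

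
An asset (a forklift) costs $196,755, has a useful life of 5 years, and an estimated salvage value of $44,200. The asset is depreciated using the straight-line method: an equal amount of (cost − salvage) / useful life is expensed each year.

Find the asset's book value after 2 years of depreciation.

Depreciable base = $196,755 − $44,200 = $152,555.
Annual expense = $152,555 / 5 = $30,511.
End of year 1: book value $166,244.
End of year 2: book value $135,733.

$135,733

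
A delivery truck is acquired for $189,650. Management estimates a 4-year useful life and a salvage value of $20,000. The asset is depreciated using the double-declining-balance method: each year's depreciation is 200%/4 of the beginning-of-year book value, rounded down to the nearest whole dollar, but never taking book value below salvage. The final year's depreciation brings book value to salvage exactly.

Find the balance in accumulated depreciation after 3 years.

Depreciable base = $189,650 − $20,000 = $169,650.
Year 1: ⌊$189,650 × 200%/4⌋ = $94,825. Book value $94,825.
Year 2: ⌊$94,825 × 200%/4⌋ = $47,412. Book value $47,413.
Year 3: ⌊$47,413 × 200%/4⌋ = $23,706. Book value $23,707.
Accumulated through year 3 = $189,650 − $23,707 = $165,943.

$165,943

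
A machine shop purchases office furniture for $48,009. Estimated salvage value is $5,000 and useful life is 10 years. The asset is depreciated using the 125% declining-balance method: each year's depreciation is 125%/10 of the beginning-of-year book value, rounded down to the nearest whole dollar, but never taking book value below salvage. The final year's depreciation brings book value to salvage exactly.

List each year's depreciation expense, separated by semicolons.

Depreciable base = $48,009 − $5,000 = $43,009.
Year 1: ⌊$48,009 × 125%/10⌋ = $6,001. Book value $42,008.
Year 2: ⌊$42,008 × 125%/10⌋ = $5,251. Book value $36,757.
Year 3: ⌊$36,757 × 125%/10⌋ = $4,594. Book value $32,163.
Year 4: ⌊$32,163 × 125%/10⌋ = $4,020. Book value $28,143.
Year 5: ⌊$28,143 × 125%/10⌋ = $3,517. Book value $24,626.
Year 6: ⌊$24,626 × 125%/10⌋ = $3,078. Book value $21,548.
Year 7: ⌊$21,548 × 125%/10⌋ = $2,693. Book value $18,855.
Year 8: ⌊$18,855 × 125%/10⌋ = $2,356. Book value $16,499.
Year 9: ⌊$16,499 × 125%/10⌋ = $2,062. Book value $14,437.
Year 10 (final): $14,437 − $5,000 = $9,437. Book value $5,000.

$6,001; $5,251; $4,594; $4,020; $3,517; $3,078; $2,693; $2,356; $2,062; $9,437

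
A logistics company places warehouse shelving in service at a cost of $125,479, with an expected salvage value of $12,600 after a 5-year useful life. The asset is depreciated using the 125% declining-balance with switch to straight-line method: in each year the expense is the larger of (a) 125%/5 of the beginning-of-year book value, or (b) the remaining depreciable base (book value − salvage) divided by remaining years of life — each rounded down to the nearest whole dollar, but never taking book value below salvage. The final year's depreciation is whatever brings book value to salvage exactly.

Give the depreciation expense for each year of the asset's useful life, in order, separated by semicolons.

$31,369; $23,527; $19,327; $19,328; $19,328

Depreciable base = $125,479 − $12,600 = $112,879.
Year 1: DB = ⌊$125,479 × 125%/5⌋ = $31,369; SL = ⌊$112,879/5⌋ = $22,575 → take DB $31,369. Book value $94,110.
Year 2: DB = ⌊$94,110 × 125%/5⌋ = $23,527; SL = ⌊$81,510/4⌋ = $20,377 → take DB $23,527. Book value $70,583.
Year 3: DB = ⌊$70,583 × 125%/5⌋ = $17,645; SL = ⌊$57,983/3⌋ = $19,327 → take SL $19,327. Book value $51,256.
Year 4: DB = ⌊$51,256 × 125%/5⌋ = $12,814; SL = ⌊$38,656/2⌋ = $19,328 → take SL $19,328. Book value $31,928.
Year 5 (final): $31,928 − $12,600 = $19,328. Book value $12,600.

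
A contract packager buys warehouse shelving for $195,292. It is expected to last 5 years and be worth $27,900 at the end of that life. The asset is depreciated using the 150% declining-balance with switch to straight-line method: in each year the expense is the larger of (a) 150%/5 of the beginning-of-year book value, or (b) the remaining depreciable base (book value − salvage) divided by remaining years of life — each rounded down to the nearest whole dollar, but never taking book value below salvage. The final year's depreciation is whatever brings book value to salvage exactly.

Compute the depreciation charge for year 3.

$28,708

Depreciable base = $195,292 − $27,900 = $167,392.
Year 1: DB = ⌊$195,292 × 150%/5⌋ = $58,587; SL = ⌊$167,392/5⌋ = $33,478 → take DB $58,587. Book value $136,705.
Year 2: DB = ⌊$136,705 × 150%/5⌋ = $41,011; SL = ⌊$108,805/4⌋ = $27,201 → take DB $41,011. Book value $95,694.
Year 3: DB = ⌊$95,694 × 150%/5⌋ = $28,708; SL = ⌊$67,794/3⌋ = $22,598 → take DB $28,708. Book value $66,986.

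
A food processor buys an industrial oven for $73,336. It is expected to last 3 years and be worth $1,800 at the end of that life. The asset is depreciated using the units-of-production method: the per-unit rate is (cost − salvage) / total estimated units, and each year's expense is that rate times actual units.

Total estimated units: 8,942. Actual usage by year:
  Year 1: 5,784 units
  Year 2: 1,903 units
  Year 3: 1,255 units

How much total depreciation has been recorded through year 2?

$61,496

Depreciable base = $73,336 − $1,800 = $71,536.
Rate = $71,536 / 8,942 units = $8 per unit.
Year 1: 5,784 × $8 = $46,272. Book value $27,064.
Year 2: 1,903 × $8 = $15,224. Book value $11,840.
Accumulated through year 2 = $73,336 − $11,840 = $61,496.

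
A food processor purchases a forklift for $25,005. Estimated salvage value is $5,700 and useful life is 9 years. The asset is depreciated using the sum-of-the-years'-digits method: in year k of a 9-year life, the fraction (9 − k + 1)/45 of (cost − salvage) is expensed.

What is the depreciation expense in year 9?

$429

Depreciable base = $25,005 − $5,700 = $19,305.
Sum of the years' digits = 9+8+7+6+5+4+3+2+1 = 45.
Year 1: $19,305 × 9/45 = $3,861. Book value $21,144.
Year 2: $19,305 × 8/45 = $3,432. Book value $17,712.
Year 3: $19,305 × 7/45 = $3,003. Book value $14,709.
Year 4: $19,305 × 6/45 = $2,574. Book value $12,135.
Year 5: $19,305 × 5/45 = $2,145. Book value $9,990.
Year 6: $19,305 × 4/45 = $1,716. Book value $8,274.
Year 7: $19,305 × 3/45 = $1,287. Book value $6,987.
Year 8: $19,305 × 2/45 = $858. Book value $6,129.
Year 9: $19,305 × 1/45 = $429. Book value $5,700.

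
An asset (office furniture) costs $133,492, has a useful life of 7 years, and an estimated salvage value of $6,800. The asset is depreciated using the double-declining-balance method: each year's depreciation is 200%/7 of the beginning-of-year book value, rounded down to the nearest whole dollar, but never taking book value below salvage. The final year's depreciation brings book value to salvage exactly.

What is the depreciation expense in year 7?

Depreciable base = $133,492 − $6,800 = $126,692.
Year 1: ⌊$133,492 × 200%/7⌋ = $38,140. Book value $95,352.
Year 2: ⌊$95,352 × 200%/7⌋ = $27,243. Book value $68,109.
Year 3: ⌊$68,109 × 200%/7⌋ = $19,459. Book value $48,650.
Year 4: ⌊$48,650 × 200%/7⌋ = $13,900. Book value $34,750.
Year 5: ⌊$34,750 × 200%/7⌋ = $9,928. Book value $24,822.
Year 6: ⌊$24,822 × 200%/7⌋ = $7,092. Book value $17,730.
Year 7 (final): $17,730 − $6,800 = $10,930. Book value $6,800.

$10,930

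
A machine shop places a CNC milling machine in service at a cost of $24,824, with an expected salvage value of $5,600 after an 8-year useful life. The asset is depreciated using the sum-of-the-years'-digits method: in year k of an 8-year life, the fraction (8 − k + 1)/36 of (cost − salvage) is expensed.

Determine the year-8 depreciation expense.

Depreciable base = $24,824 − $5,600 = $19,224.
Sum of the years' digits = 8+7+6+5+4+3+2+1 = 36.
Year 1: $19,224 × 8/36 = $4,272. Book value $20,552.
Year 2: $19,224 × 7/36 = $3,738. Book value $16,814.
Year 3: $19,224 × 6/36 = $3,204. Book value $13,610.
Year 4: $19,224 × 5/36 = $2,670. Book value $10,940.
Year 5: $19,224 × 4/36 = $2,136. Book value $8,804.
Year 6: $19,224 × 3/36 = $1,602. Book value $7,202.
Year 7: $19,224 × 2/36 = $1,068. Book value $6,134.
Year 8: $19,224 × 1/36 = $534. Book value $5,600.

$534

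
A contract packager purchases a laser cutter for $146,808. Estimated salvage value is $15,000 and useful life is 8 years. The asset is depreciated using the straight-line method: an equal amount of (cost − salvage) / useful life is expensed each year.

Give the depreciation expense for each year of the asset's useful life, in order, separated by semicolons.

Depreciable base = $146,808 − $15,000 = $131,808.
Annual expense = $131,808 / 8 = $16,476.
End of year 1: book value $130,332.
End of year 2: book value $113,856.
End of year 3: book value $97,380.
End of year 4: book value $80,904.
End of year 5: book value $64,428.
End of year 6: book value $47,952.
End of year 7: book value $31,476.
End of year 8: book value $15,000.

$16,476; $16,476; $16,476; $16,476; $16,476; $16,476; $16,476; $16,476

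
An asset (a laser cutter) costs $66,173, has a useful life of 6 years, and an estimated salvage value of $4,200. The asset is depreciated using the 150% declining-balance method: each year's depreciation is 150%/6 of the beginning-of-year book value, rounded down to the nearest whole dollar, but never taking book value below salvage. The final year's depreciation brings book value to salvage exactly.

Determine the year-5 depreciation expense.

Depreciable base = $66,173 − $4,200 = $61,973.
Year 1: ⌊$66,173 × 150%/6⌋ = $16,543. Book value $49,630.
Year 2: ⌊$49,630 × 150%/6⌋ = $12,407. Book value $37,223.
Year 3: ⌊$37,223 × 150%/6⌋ = $9,305. Book value $27,918.
Year 4: ⌊$27,918 × 150%/6⌋ = $6,979. Book value $20,939.
Year 5: ⌊$20,939 × 150%/6⌋ = $5,234. Book value $15,705.

$5,234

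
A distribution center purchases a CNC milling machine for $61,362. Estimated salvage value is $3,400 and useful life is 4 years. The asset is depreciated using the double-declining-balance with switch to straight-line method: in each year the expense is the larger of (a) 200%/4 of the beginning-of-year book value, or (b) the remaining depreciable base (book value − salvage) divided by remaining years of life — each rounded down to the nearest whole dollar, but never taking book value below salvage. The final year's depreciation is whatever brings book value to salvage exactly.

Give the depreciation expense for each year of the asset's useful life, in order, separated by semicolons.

$30,681; $15,340; $7,670; $4,271

Depreciable base = $61,362 − $3,400 = $57,962.
Year 1: DB = ⌊$61,362 × 200%/4⌋ = $30,681; SL = ⌊$57,962/4⌋ = $14,490 → take DB $30,681. Book value $30,681.
Year 2: DB = ⌊$30,681 × 200%/4⌋ = $15,340; SL = ⌊$27,281/3⌋ = $9,093 → take DB $15,340. Book value $15,341.
Year 3: DB = ⌊$15,341 × 200%/4⌋ = $7,670; SL = ⌊$11,941/2⌋ = $5,970 → take DB $7,670. Book value $7,671.
Year 4 (final): $7,671 − $3,400 = $4,271. Book value $3,400.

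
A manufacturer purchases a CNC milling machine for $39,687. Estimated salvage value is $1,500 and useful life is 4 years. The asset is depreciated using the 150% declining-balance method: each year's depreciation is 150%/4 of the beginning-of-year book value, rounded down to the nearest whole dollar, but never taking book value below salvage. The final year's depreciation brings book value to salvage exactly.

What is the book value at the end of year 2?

Depreciable base = $39,687 − $1,500 = $38,187.
Year 1: ⌊$39,687 × 150%/4⌋ = $14,882. Book value $24,805.
Year 2: ⌊$24,805 × 150%/4⌋ = $9,301. Book value $15,504.

$15,504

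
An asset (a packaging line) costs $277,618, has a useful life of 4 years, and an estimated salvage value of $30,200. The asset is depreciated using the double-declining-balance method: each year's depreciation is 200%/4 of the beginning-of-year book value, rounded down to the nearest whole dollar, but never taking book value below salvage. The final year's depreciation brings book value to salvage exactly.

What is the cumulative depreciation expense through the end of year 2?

$208,213

Depreciable base = $277,618 − $30,200 = $247,418.
Year 1: ⌊$277,618 × 200%/4⌋ = $138,809. Book value $138,809.
Year 2: ⌊$138,809 × 200%/4⌋ = $69,404. Book value $69,405.
Accumulated through year 2 = $277,618 − $69,405 = $208,213.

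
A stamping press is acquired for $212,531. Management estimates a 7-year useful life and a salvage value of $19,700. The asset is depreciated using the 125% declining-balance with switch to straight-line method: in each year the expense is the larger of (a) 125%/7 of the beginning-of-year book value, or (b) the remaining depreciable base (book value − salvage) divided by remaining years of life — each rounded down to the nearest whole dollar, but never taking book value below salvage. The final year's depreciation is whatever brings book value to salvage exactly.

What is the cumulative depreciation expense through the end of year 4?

$119,258

Depreciable base = $212,531 − $19,700 = $192,831.
Year 1: DB = ⌊$212,531 × 125%/7⌋ = $37,951; SL = ⌊$192,831/7⌋ = $27,547 → take DB $37,951. Book value $174,580.
Year 2: DB = ⌊$174,580 × 125%/7⌋ = $31,175; SL = ⌊$154,880/6⌋ = $25,813 → take DB $31,175. Book value $143,405.
Year 3: DB = ⌊$143,405 × 125%/7⌋ = $25,608; SL = ⌊$123,705/5⌋ = $24,741 → take DB $25,608. Book value $117,797.
Year 4: DB = ⌊$117,797 × 125%/7⌋ = $21,035; SL = ⌊$98,097/4⌋ = $24,524 → take SL $24,524. Book value $93,273.
Accumulated through year 4 = $212,531 − $93,273 = $119,258.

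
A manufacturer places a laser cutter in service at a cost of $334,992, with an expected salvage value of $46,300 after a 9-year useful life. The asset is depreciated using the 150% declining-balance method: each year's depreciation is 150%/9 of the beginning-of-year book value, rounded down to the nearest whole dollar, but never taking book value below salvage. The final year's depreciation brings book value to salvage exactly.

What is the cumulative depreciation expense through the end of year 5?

$200,365

Depreciable base = $334,992 − $46,300 = $288,692.
Year 1: ⌊$334,992 × 150%/9⌋ = $55,832. Book value $279,160.
Year 2: ⌊$279,160 × 150%/9⌋ = $46,526. Book value $232,634.
Year 3: ⌊$232,634 × 150%/9⌋ = $38,772. Book value $193,862.
Year 4: ⌊$193,862 × 150%/9⌋ = $32,310. Book value $161,552.
Year 5: ⌊$161,552 × 150%/9⌋ = $26,925. Book value $134,627.
Accumulated through year 5 = $334,992 − $134,627 = $200,365.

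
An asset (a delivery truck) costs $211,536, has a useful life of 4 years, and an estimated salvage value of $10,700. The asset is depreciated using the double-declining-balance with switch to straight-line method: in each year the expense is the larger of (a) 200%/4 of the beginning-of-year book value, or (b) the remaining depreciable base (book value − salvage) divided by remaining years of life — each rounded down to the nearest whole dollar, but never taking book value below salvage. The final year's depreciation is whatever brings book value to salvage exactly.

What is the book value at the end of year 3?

Depreciable base = $211,536 − $10,700 = $200,836.
Year 1: DB = ⌊$211,536 × 200%/4⌋ = $105,768; SL = ⌊$200,836/4⌋ = $50,209 → take DB $105,768. Book value $105,768.
Year 2: DB = ⌊$105,768 × 200%/4⌋ = $52,884; SL = ⌊$95,068/3⌋ = $31,689 → take DB $52,884. Book value $52,884.
Year 3: DB = ⌊$52,884 × 200%/4⌋ = $26,442; SL = ⌊$42,184/2⌋ = $21,092 → take DB $26,442. Book value $26,442.

$26,442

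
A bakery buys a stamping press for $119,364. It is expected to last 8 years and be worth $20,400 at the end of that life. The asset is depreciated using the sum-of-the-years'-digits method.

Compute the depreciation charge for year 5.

Depreciable base = $119,364 − $20,400 = $98,964.
Sum of the years' digits = 8+7+6+5+4+3+2+1 = 36.
Year 1: $98,964 × 8/36 = $21,992. Book value $97,372.
Year 2: $98,964 × 7/36 = $19,243. Book value $78,129.
Year 3: $98,964 × 6/36 = $16,494. Book value $61,635.
Year 4: $98,964 × 5/36 = $13,745. Book value $47,890.
Year 5: $98,964 × 4/36 = $10,996. Book value $36,894.

$10,996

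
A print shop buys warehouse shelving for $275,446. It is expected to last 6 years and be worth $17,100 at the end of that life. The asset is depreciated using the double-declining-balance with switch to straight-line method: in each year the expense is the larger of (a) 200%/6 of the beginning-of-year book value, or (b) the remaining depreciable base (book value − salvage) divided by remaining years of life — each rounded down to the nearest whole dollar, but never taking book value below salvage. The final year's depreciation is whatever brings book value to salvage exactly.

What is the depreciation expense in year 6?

Depreciable base = $275,446 − $17,100 = $258,346.
Year 1: DB = ⌊$275,446 × 200%/6⌋ = $91,815; SL = ⌊$258,346/6⌋ = $43,057 → take DB $91,815. Book value $183,631.
Year 2: DB = ⌊$183,631 × 200%/6⌋ = $61,210; SL = ⌊$166,531/5⌋ = $33,306 → take DB $61,210. Book value $122,421.
Year 3: DB = ⌊$122,421 × 200%/6⌋ = $40,807; SL = ⌊$105,321/4⌋ = $26,330 → take DB $40,807. Book value $81,614.
Year 4: DB = ⌊$81,614 × 200%/6⌋ = $27,204; SL = ⌊$64,514/3⌋ = $21,504 → take DB $27,204. Book value $54,410.
Year 5: DB = ⌊$54,410 × 200%/6⌋ = $18,136; SL = ⌊$37,310/2⌋ = $18,655 → take SL $18,655. Book value $35,755.
Year 6 (final): $35,755 − $17,100 = $18,655. Book value $17,100.

$18,655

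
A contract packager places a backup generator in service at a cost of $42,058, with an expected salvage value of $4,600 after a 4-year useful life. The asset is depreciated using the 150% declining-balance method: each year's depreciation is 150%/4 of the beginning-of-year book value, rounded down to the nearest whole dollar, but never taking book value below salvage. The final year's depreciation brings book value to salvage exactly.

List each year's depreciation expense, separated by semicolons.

$15,771; $9,857; $6,161; $5,669

Depreciable base = $42,058 − $4,600 = $37,458.
Year 1: ⌊$42,058 × 150%/4⌋ = $15,771. Book value $26,287.
Year 2: ⌊$26,287 × 150%/4⌋ = $9,857. Book value $16,430.
Year 3: ⌊$16,430 × 150%/4⌋ = $6,161. Book value $10,269.
Year 4 (final): $10,269 − $4,600 = $5,669. Book value $4,600.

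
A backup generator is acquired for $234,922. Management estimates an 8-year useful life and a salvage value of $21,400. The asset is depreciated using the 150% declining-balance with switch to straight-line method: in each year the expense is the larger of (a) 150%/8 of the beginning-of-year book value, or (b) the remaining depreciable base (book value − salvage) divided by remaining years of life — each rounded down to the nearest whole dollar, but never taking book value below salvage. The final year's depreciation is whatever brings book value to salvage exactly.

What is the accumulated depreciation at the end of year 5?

$152,785

Depreciable base = $234,922 − $21,400 = $213,522.
Year 1: DB = ⌊$234,922 × 150%/8⌋ = $44,047; SL = ⌊$213,522/8⌋ = $26,690 → take DB $44,047. Book value $190,875.
Year 2: DB = ⌊$190,875 × 150%/8⌋ = $35,789; SL = ⌊$169,475/7⌋ = $24,210 → take DB $35,789. Book value $155,086.
Year 3: DB = ⌊$155,086 × 150%/8⌋ = $29,078; SL = ⌊$133,686/6⌋ = $22,281 → take DB $29,078. Book value $126,008.
Year 4: DB = ⌊$126,008 × 150%/8⌋ = $23,626; SL = ⌊$104,608/5⌋ = $20,921 → take DB $23,626. Book value $102,382.
Year 5: DB = ⌊$102,382 × 150%/8⌋ = $19,196; SL = ⌊$80,982/4⌋ = $20,245 → take SL $20,245. Book value $82,137.
Accumulated through year 5 = $234,922 − $82,137 = $152,785.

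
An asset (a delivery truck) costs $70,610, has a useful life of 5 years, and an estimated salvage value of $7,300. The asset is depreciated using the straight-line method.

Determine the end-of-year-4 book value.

$19,962

Depreciable base = $70,610 − $7,300 = $63,310.
Annual expense = $63,310 / 5 = $12,662.
End of year 1: book value $57,948.
End of year 2: book value $45,286.
End of year 3: book value $32,624.
End of year 4: book value $19,962.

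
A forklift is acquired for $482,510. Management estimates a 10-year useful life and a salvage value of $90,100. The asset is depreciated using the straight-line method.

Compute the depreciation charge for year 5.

Depreciable base = $482,510 − $90,100 = $392,410.
Annual expense = $392,410 / 10 = $39,241.

$39,241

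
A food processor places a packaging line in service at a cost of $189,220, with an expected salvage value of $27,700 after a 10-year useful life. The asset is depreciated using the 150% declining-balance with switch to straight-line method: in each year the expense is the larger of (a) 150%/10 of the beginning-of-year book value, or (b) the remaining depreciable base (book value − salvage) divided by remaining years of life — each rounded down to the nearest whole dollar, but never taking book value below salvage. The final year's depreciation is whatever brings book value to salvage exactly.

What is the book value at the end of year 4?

Depreciable base = $189,220 − $27,700 = $161,520.
Year 1: DB = ⌊$189,220 × 150%/10⌋ = $28,383; SL = ⌊$161,520/10⌋ = $16,152 → take DB $28,383. Book value $160,837.
Year 2: DB = ⌊$160,837 × 150%/10⌋ = $24,125; SL = ⌊$133,137/9⌋ = $14,793 → take DB $24,125. Book value $136,712.
Year 3: DB = ⌊$136,712 × 150%/10⌋ = $20,506; SL = ⌊$109,012/8⌋ = $13,626 → take DB $20,506. Book value $116,206.
Year 4: DB = ⌊$116,206 × 150%/10⌋ = $17,430; SL = ⌊$88,506/7⌋ = $12,643 → take DB $17,430. Book value $98,776.

$98,776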